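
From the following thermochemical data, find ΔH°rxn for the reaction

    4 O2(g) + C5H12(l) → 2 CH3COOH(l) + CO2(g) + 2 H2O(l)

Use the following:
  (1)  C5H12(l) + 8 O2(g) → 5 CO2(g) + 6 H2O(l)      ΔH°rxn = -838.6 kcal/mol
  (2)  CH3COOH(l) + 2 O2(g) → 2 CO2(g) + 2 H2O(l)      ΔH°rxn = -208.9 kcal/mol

ΔH°rxn = -420.8 kcal/mol

(1) as written: -838.6 kcal/mol
(2) reversed and × 2: (-2)·(-208.9) = +417.8 kcal/mol
Combining the equations, ΔH°rxn = (-838.6) + (+417.8) = -420.8 kcal/mol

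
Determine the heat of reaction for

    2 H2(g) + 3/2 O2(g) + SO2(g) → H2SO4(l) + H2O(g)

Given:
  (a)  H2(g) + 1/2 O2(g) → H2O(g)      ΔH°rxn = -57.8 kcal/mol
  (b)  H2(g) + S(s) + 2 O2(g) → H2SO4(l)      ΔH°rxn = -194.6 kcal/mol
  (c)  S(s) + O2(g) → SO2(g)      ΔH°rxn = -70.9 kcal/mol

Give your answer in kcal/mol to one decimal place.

ΔH°rxn = -181.5 kcal/mol

(a) as written (H2O(g) already on the product side): -57.8 kcal/mol
(b) as written (H2SO4(l) already on the product side): -194.6 kcal/mol
(c) reversed (reverse to put SO2(g) on the reactant side): +70.9 kcal/mol
Combining the equations, ΔH°rxn = (1)·(-57.8) + (1)·(-194.6) + (-1)·(-70.9) = -181.5 kcal/mol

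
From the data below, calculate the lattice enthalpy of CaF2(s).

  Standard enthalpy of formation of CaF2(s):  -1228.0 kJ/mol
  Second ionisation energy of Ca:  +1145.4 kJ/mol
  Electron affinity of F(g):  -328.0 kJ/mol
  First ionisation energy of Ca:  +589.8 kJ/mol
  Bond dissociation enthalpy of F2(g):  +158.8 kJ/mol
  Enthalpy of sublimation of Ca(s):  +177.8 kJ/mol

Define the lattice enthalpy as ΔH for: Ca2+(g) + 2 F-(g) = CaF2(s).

ΔHf° = 1·ΔHsub + 1·(ΣIE) + 1·D(F2) + 2·EA + U
-1228.0 = 1·(+177.8) + 1·(+1735.2) + 1·(+158.8) + 2·(-328.0) + U
U = -1228.0 − (+1415.8) = -2643.8 kJ/mol

U = -2643.8 kJ/mol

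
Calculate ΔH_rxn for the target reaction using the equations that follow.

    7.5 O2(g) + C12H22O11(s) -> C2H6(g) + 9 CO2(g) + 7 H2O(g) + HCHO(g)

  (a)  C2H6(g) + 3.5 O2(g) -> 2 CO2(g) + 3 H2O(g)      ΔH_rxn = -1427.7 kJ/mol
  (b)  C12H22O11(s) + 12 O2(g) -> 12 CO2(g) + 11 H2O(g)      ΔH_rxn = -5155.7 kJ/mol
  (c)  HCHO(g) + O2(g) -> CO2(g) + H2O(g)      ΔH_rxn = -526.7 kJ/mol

ΔH_rxn = -3201.3 kJ/mol

(a) reversed: +1427.7 kJ/mol
(b) as written: -5155.7 kJ/mol
(c) reversed: +526.7 kJ/mol
ΔH_rxn = (-1)·(-1427.7) + (1)·(-5155.7) + (-1)·(-526.7) = -3201.3 kJ/mol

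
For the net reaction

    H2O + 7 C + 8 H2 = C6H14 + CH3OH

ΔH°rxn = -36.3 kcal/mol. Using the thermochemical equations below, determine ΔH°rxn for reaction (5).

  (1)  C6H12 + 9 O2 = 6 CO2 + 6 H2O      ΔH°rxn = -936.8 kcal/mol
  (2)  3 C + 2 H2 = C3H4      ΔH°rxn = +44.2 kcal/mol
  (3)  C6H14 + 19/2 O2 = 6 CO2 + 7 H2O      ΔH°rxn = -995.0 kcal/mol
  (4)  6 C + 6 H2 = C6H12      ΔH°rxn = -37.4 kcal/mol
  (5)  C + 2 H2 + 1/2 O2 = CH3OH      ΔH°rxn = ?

ΔH°rxn = -57.1 kcal/mol

(1) as written: -936.8 kcal/mol
(2): not needed (C3H4 appears nowhere else).
(3) reversed (C6H14 must end up as a product): +995.0 kcal/mol
(4) as written: -37.4 kcal/mol
(5) as written (CH3OH already on the product side): contributes x
-36.3 = (-936.8) + (+995.0) + (-37.4) + x
x = (-36.3 − (+20.8)) / (1) = -57.1 kcal/mol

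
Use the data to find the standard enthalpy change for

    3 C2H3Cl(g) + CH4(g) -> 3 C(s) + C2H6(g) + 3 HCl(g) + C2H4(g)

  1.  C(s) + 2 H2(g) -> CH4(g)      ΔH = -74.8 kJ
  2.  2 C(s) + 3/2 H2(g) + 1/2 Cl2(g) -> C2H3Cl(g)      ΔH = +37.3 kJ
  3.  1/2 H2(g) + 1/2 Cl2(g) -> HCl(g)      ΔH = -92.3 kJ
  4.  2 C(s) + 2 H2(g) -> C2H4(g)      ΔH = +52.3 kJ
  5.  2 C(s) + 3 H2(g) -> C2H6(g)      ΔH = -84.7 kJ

ΔH = -346.4 kJ

eq. 1 reversed: +74.8 kJ
eq. 2 reversed and × 3: (-3)·(+37.3) = -111.9 kJ
eq. 3 × 3: (3)·(-92.3) = -276.9 kJ
eq. 4 as written: +52.3 kJ
eq. 5 as written: -84.7 kJ
Combining the equations, ΔH = (+74.8) + (-111.9) + (-276.9) + (+52.3) + (-84.7) = -346.4 kJ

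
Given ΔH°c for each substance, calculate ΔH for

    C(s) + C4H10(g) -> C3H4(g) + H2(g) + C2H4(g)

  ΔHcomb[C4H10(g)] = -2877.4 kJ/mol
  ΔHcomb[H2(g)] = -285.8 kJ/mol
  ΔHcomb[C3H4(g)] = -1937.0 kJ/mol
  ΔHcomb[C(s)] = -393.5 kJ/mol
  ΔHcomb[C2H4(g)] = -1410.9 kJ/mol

ΔH = 362.8 kJ/mol

Using ΔH = Σ nΔHc°(reactants) − Σ nΔHc°(products):
= [1·(-393.5) + 1·(-2877.4)] − [1·(-1937.0) + 1·(-285.8) + 1·(-1410.9)]
= 362.8 kJ/mol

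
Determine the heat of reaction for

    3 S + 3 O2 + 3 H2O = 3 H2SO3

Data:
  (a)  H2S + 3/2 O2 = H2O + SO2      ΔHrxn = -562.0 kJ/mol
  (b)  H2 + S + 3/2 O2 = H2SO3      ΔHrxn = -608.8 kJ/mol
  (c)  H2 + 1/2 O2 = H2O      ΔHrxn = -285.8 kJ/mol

ΔHrxn = -969.0 kJ/mol

(a): not needed (SO2 appears nowhere else).
(b) × 3 (×3 to match 3 H2SO3 in the target): (3)·(-608.8) = -1826.4 kJ/mol
(c) reversed and × 3: (-3)·(-285.8) = +857.4 kJ/mol
By Hess's law, ΔHrxn = (-1826.4) + (+857.4) = -969.0 kJ/mol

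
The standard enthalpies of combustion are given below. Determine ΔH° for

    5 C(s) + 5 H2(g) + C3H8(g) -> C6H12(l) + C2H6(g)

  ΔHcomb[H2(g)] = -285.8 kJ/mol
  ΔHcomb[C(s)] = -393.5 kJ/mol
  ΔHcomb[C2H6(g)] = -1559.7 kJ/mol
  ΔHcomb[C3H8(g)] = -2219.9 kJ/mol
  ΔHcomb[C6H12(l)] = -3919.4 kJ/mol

With combustion enthalpies, reactants minus products:
= [5·(-393.5) + 5·(-285.8) + 1·(-2219.9)] − [1·(-3919.4) + 1·(-1559.7)]
= -137.3 kJ/mol

ΔH° = -137.3 kJ/mol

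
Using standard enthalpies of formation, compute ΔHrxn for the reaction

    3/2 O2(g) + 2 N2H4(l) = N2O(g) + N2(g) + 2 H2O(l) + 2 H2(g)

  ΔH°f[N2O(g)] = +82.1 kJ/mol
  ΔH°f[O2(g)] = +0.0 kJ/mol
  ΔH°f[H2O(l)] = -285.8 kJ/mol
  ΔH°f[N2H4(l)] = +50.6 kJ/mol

ΔHrxn = -590.7 kJ/mol

Products: 1·(+82.1) + 1·(+0.0) + 2·(-285.8) + 2·(+0.0) = -489.5
Reactants: 3/2·(+0.0) + 2·(+50.6) = +101.2
ΔHrxn = (-489.5) − (+101.2) = -590.7 kJ/mol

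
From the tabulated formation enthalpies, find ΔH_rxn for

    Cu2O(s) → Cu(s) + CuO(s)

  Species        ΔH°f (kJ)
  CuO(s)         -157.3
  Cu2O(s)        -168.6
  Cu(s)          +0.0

Products: 1·(+0.0) + 1·(-157.3) = -157.3
Reactants: 1·(-168.6) = -168.6
ΔH_rxn = (-157.3) − (-168.6) = 11.3 kJ

ΔH_rxn = 11.3 kJ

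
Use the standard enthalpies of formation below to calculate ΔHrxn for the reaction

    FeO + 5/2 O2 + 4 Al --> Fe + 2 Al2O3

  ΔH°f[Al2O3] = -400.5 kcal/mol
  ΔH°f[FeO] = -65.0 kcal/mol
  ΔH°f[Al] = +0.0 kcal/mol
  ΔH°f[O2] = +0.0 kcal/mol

Products: 1·(+0.0) + 2·(-400.5) = -801.0
Reactants: 1·(-65.0) + 5/2·(+0.0) + 4·(+0.0) = -65.0
ΔHrxn = (-801.0) − (-65.0) = -736.0 kcal/mol

ΔHrxn = -736.0 kcal/mol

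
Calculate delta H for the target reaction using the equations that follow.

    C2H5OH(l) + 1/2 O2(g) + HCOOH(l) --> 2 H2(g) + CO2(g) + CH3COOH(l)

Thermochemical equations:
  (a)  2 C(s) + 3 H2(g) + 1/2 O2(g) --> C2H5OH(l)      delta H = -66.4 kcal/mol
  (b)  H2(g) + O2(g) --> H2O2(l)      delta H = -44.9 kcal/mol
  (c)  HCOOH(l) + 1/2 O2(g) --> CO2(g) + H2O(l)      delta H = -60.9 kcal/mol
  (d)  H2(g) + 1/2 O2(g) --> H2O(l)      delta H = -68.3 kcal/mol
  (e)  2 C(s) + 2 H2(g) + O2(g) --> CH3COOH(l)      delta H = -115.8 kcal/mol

(a) reversed (reverse to put C2H5OH(l) on the reactant side): +66.4 kcal/mol
(b): not needed (H2O2(l) appears nowhere else).
(c) as written (HCOOH(l) already on the reactant side): -60.9 kcal/mol
(d) reversed: +68.3 kcal/mol
(e) as written (CH3COOH(l) already on the product side): -115.8 kcal/mol
delta H = (-1)·(-66.4) + (1)·(-60.9) + (-1)·(-68.3) + (1)·(-115.8) = -42.0 kcal/mol

delta H = -42.0 kcal/mol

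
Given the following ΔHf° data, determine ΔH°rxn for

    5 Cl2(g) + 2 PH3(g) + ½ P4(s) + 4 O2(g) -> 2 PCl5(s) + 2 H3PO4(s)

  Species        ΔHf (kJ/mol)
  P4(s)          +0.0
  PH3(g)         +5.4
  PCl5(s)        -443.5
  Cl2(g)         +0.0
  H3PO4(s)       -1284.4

ΔH°rxn = -3466.6 kJ/mol

ΔH°rxn = Σ nΔHf°(products) − Σ nΔHf°(reactants).
Products: 2·(-443.5) + 2·(-1284.4) = -3455.8
Reactants: 5·(+0.0) + 2·(+5.4) + 1/2·(+0.0) + 4·(+0.0) = +10.8
ΔH°rxn = (-3455.8) − (+10.8) = -3466.6 kJ/mol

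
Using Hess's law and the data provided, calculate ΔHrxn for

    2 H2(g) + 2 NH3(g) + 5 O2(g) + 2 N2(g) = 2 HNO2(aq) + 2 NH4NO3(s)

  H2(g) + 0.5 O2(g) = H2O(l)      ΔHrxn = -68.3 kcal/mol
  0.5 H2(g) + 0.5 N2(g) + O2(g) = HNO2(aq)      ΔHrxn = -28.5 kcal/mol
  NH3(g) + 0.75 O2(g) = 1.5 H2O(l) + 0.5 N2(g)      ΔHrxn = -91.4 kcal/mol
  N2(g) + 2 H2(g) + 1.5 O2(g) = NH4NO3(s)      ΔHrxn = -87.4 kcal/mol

ΔHrxn = -209.7 kcal/mol

equation 1 reversed and × 3: (-3)·(-68.3) = +204.9 kcal/mol
equation 2 × 2: (2)·(-28.5) = -57.0 kcal/mol
equation 3 × 2: (2)·(-91.4) = -182.8 kcal/mol
equation 4 × 2: (2)·(-87.4) = -174.8 kcal/mol
Summing the manipulated equations, ΔHrxn = (+204.9) + (-57.0) + (-182.8) + (-174.8) = -209.7 kcal/mol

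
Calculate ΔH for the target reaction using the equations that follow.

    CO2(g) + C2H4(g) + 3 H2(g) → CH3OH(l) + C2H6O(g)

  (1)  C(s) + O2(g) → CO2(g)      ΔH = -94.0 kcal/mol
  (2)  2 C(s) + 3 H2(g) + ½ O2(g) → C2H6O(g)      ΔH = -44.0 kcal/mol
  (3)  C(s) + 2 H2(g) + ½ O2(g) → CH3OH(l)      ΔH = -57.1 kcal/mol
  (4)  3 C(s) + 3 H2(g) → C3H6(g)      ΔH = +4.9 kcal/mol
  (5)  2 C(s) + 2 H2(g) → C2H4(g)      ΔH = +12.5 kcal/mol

(1) reversed (CO2(g) must end up as a reactant): +94.0 kcal/mol
(2) as written (C2H6O(g) already on the product side): -44.0 kcal/mol
(3) as written (CH3OH(l) already on the product side): -57.1 kcal/mol
(4): not needed (C3H6(g) appears nowhere else).
(5) reversed (C2H4(g) must end up as a reactant): -12.5 kcal/mol
ΔH = (+94.0) + (-44.0) + (-57.1) + (-12.5) = -19.6 kcal/mol

ΔH = -19.6 kcal/mol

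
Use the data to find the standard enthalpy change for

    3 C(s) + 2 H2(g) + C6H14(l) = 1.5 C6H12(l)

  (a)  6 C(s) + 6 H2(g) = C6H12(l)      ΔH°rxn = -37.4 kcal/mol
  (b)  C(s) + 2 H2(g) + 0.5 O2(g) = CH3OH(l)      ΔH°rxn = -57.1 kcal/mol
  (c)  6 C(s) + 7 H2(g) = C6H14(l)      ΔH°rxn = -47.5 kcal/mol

ΔH°rxn = -8.6 kcal/mol

(a) × 3/2: (3/2)·(-37.4) = -56.1 kcal/mol
(b): not needed.
(c) reversed: +47.5 kcal/mol
Since enthalpy is a state function, ΔH°rxn = (-56.1) + (+47.5) = -8.6 kcal/mol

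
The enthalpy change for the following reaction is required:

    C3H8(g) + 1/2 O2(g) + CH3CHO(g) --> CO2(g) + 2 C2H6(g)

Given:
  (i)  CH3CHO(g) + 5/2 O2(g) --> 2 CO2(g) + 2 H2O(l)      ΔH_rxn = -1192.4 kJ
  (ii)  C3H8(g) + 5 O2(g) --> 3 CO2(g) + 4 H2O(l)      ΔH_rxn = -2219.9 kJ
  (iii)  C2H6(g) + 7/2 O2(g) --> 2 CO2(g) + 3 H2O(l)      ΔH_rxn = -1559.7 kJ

(i) as written (CH3CHO(g) already on the reactant side): -1192.4 kJ
(ii) as written (C3H8(g) already on the reactant side): -2219.9 kJ
(iii) reversed and × 2 (reverse to put C2H6(g) on the product side; scale by 2 for the 2 C2H6(g)): (-2)·(-1559.7) = +3119.4 kJ
Combining the equations, ΔH_rxn = (-1192.4) + (-2219.9) + (+3119.4) = -292.9 kJ

ΔH_rxn = -292.9 kJ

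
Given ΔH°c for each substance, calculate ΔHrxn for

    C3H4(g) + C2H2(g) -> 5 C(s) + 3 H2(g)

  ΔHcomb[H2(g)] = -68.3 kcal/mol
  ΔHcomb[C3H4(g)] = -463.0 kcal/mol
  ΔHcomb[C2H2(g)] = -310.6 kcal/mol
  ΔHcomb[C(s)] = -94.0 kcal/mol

With combustion enthalpies, reactants minus products:
= [1·(-463.0) + 1·(-310.6)] − [5·(-94.0) + 3·(-68.3)]
= -98.7 kcal/mol

ΔHrxn = -98.7 kcal/mol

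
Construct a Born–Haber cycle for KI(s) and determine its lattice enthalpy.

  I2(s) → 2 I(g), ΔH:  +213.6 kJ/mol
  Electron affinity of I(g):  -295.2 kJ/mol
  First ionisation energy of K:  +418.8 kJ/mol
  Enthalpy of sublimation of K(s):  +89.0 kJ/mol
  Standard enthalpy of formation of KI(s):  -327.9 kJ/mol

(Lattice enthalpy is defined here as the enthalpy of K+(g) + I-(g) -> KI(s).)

U = -647.3 kJ/mol

ΔHf° = 1·ΔHsub + 1·(ΣIE) + 1/2·D(I2) + 1·EA + U
-327.9 = 1·(+89.0) + 1·(+418.8) + 1/2·(+213.6) + 1·(-295.2) + U
U = -327.9 − (+319.4) = -647.3 kJ/mol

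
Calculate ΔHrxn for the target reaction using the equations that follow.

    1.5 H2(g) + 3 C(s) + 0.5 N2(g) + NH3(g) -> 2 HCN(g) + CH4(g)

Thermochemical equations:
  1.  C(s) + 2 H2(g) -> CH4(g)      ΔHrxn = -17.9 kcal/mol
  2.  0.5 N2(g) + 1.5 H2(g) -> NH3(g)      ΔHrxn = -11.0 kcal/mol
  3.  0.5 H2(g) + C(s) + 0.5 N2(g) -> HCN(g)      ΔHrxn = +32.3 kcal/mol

eq. 1 as written (CH4(g) already on the product side): -17.9 kcal/mol
eq. 2 reversed (NH3(g) must end up as a reactant): +11.0 kcal/mol
eq. 3 × 2 (×2 to match 2 HCN(g) in the target): (2)·(+32.3) = +64.6 kcal/mol
Since enthalpy is a state function, ΔHrxn = (1)·(-17.9) + (-1)·(-11.0) + (2)·(+32.3) = 57.7 kcal/mol

ΔHrxn = 57.7 kcal/mol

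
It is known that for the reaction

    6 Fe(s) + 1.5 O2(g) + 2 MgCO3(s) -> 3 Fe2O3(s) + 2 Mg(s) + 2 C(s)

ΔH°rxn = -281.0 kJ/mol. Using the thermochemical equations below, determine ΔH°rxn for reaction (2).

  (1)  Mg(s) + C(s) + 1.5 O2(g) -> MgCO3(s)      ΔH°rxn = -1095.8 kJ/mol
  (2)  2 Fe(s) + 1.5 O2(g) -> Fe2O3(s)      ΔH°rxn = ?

ΔH°rxn = -824.2 kJ/mol

(1) reversed and × 2: (-2)·(-1095.8) = +2191.6 kJ/mol
(2) × 3: contributes 3·x
-281.0 = (+2191.6) + 3·x
x = (-281.0 − (+2191.6)) / (3) = -824.2 kJ/mol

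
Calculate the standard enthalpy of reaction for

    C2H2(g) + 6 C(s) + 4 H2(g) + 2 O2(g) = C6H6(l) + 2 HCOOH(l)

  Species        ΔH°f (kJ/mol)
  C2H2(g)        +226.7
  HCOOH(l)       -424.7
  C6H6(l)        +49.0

ΔH°rxn = Σ nΔHf°(products) − Σ nΔHf°(reactants).
Products: 1·(+49.0) + 2·(-424.7) = -800.4
Reactants: 1·(+226.7) + 6·(+0.0) + 4·(+0.0) + 2·(+0.0) = +226.7
ΔH_rxn = (-800.4) − (+226.7) = -1027.1 kJ/mol

ΔH_rxn = -1027.1 kJ/mol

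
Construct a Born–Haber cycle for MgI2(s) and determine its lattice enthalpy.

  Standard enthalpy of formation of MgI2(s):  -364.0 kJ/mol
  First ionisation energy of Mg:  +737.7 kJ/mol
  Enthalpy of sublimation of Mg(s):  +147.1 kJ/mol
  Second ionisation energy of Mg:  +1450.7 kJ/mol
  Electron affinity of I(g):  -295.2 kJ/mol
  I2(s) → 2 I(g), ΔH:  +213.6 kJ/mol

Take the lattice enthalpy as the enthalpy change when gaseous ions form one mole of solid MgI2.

U = -2322.7 kJ/mol

ΔHf° = 1·ΔHsub + 1·(ΣIE) + 1·D(I2) + 2·EA + U
-364.0 = 1·(+147.1) + 1·(+2188.4) + 1·(+213.6) + 2·(-295.2) + U
U = -364.0 − (+1958.7) = -2322.7 kJ/mol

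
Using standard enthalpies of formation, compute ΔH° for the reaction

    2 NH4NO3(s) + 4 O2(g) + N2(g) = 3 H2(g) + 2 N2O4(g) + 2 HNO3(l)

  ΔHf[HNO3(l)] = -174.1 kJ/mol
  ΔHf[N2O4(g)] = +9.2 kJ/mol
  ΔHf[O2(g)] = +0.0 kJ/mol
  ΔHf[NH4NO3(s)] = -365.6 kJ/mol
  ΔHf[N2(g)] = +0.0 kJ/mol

Products: 3·(+0.0) + 2·(+9.2) + 2·(-174.1) = -329.8
Reactants: 2·(-365.6) + 4·(+0.0) + 1·(+0.0) = -731.2
ΔH° = (-329.8) − (-731.2) = 401.4 kJ/mol

ΔH° = 401.4 kJ/mol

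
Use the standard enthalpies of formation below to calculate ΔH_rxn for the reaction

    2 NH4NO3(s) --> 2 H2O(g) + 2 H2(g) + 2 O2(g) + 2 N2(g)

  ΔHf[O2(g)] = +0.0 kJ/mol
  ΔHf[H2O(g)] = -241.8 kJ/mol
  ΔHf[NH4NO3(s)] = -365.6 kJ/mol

ΔH_rxn = 247.6 kJ/mol

Products: 2·(-241.8) + 2·(+0.0) + 2·(+0.0) + 2·(+0.0) = -483.6
Reactants: 2·(-365.6) = -731.2
ΔH_rxn = (-483.6) − (-731.2) = 247.6 kJ/mol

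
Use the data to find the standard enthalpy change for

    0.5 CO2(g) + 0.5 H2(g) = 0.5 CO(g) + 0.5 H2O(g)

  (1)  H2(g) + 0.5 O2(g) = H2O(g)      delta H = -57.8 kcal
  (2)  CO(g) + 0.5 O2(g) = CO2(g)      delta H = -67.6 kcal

(1) × 1/2: (1/2)·(-57.8) = -28.9 kcal
(2) reversed and × 1/2: (-1/2)·(-67.6) = +33.8 kcal
delta H = (-28.9) + (+33.8) = 4.9 kcal

delta H = 4.9 kcal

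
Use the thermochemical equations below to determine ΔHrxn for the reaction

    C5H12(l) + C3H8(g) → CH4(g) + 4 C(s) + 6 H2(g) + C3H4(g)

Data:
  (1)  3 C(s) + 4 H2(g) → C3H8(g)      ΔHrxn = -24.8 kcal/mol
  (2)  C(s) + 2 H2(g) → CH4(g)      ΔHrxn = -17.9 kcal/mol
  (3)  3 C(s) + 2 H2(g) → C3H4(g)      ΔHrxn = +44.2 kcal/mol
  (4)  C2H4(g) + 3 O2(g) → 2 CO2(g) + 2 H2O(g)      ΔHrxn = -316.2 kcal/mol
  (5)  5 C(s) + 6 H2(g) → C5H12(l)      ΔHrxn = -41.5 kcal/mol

ΔHrxn = 92.6 kcal/mol

(1) reversed (reverse to put C3H8(g) on the reactant side): +24.8 kcal/mol
(2) as written (CH4(g) already on the product side): -17.9 kcal/mol
(3) as written (C3H4(g) already on the product side): +44.2 kcal/mol
(4): not needed (C2H4(g) appears nowhere else).
(5) reversed (reverse to put C5H12(l) on the reactant side): +41.5 kcal/mol
Since enthalpy is a state function, ΔHrxn = (-1)·(-24.8) + (1)·(-17.9) + (1)·(+44.2) + (-1)·(-41.5) = 92.6 kcal/mol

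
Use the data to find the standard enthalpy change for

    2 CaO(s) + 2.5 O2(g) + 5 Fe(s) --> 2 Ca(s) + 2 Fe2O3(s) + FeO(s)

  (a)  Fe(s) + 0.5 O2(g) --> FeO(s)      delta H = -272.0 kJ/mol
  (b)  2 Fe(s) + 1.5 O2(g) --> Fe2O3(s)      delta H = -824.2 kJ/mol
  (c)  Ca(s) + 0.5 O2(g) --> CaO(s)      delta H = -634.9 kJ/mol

delta H = -650.6 kJ/mol

(a) as written (FeO(s) already on the product side): -272.0 kJ/mol
(b) × 2 (scale by 2 for the 2 Fe2O3(s)): (2)·(-824.2) = -1648.4 kJ/mol
(c) reversed and × 2 (CaO(s) must end up as a reactant; ×2 to match 2 CaO(s) in the target): (-2)·(-634.9) = +1269.8 kJ/mol
delta H = (-272.0) + (-1648.4) + (+1269.8) = -650.6 kJ/mol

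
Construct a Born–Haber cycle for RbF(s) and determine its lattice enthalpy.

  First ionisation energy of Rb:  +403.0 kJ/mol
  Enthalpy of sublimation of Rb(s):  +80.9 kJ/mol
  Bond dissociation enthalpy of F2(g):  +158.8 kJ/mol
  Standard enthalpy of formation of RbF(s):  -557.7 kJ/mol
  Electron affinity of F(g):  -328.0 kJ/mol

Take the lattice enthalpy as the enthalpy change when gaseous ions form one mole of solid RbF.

U = -793.0 kJ/mol

ΔHf° = 1·ΔHsub + 1·(ΣIE) + 1/2·D(F2) + 1·EA + U
-557.7 = 1·(+80.9) + 1·(+403.0) + 1/2·(+158.8) + 1·(-328.0) + U
U = -557.7 − (+235.3) = -793.0 kJ/mol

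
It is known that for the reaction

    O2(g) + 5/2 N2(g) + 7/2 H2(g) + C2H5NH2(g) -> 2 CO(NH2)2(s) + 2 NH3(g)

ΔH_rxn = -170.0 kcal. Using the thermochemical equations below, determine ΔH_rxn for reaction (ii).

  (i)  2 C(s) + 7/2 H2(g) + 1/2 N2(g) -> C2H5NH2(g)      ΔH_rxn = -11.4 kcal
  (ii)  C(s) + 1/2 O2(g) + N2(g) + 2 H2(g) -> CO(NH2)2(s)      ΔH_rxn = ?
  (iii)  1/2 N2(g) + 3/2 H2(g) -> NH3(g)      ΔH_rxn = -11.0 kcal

(i) reversed: +11.4 kcal
(ii) × 2: contributes 2·x
(iii) × 2: (2)·(-11.0) = -22.0 kcal
-170.0 = (+11.4) + (-22.0) + 2·x
x = (-170.0 − (-10.6)) / (2) = -79.7 kcal

ΔH_rxn = -79.7 kcal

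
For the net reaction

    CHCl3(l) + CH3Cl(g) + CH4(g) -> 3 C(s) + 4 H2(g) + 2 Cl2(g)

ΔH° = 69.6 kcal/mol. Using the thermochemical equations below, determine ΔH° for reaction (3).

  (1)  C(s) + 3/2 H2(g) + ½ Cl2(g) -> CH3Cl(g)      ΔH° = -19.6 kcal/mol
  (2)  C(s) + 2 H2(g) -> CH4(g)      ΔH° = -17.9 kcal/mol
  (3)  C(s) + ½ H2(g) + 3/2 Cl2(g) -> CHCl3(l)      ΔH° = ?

ΔH° = -32.1 kcal/mol

(1) reversed (CH3Cl(g) must end up as a reactant): +19.6 kcal/mol
(2) reversed (reverse to put CH4(g) on the reactant side): +17.9 kcal/mol
(3) reversed (CHCl3(l) must end up as a reactant): contributes −x
+69.6 = (+19.6) + (+17.9) − x
x = (+69.6 − (+37.5)) / (-1) = -32.1 kcal/mol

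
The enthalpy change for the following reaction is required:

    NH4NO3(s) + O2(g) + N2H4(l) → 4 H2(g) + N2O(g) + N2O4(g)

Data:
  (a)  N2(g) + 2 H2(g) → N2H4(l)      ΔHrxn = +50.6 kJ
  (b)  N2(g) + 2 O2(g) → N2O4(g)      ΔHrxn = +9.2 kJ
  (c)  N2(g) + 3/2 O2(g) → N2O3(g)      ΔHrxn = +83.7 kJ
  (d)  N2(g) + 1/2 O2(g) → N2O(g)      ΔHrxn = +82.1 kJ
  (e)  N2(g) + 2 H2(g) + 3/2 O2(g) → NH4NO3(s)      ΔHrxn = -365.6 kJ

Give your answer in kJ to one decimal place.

ΔHrxn = 406.3 kJ

(a) reversed: -50.6 kJ
(b) as written: +9.2 kJ
(c): not needed.
(d) as written: +82.1 kJ
(e) reversed: +365.6 kJ
ΔHrxn = (-1)·(+50.6) + (1)·(+9.2) + (1)·(+82.1) + (-1)·(-365.6) = 406.3 kJ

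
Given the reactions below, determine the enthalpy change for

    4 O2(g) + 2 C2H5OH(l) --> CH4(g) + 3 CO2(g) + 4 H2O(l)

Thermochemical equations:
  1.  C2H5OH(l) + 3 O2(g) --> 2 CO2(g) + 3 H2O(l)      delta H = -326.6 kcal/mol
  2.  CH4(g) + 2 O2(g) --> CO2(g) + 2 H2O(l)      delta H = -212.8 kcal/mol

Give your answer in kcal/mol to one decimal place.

eq. 1 × 2 (scale by 2 for the 2 C2H5OH(l)): (2)·(-326.6) = -653.2 kcal/mol
eq. 2 reversed (reverse to put CH4(g) on the product side): +212.8 kcal/mol
By Hess's law, delta H = (2)·(-326.6) + (-1)·(-212.8) = -440.4 kcal/mol

delta H = -440.4 kcal/mol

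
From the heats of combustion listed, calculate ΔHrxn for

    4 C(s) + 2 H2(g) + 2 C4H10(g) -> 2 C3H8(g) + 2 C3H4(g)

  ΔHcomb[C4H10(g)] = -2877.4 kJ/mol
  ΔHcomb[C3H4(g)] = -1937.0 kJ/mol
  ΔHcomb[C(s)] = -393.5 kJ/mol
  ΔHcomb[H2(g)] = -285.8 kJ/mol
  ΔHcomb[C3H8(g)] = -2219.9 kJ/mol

With combustion enthalpies, reactants minus products:
= [4·(-393.5) + 2·(-285.8) + 2·(-2877.4)] − [2·(-2219.9) + 2·(-1937.0)]
= 413.4 kJ/mol

ΔHrxn = 413.4 kJ/mol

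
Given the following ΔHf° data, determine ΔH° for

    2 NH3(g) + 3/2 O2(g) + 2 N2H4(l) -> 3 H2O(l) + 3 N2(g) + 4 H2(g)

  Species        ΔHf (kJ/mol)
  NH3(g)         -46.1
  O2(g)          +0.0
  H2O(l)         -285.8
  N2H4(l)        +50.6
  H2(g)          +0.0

ΔH° = -866.4 kJ/mol

ΔH°rxn = Σ nΔHf°(products) − Σ nΔHf°(reactants).
Products: 3·(-285.8) + 3·(+0.0) + 4·(+0.0) = -857.4
Reactants: 2·(-46.1) + 3/2·(+0.0) + 2·(+50.6) = +9.0
ΔH° = (-857.4) − (+9.0) = -866.4 kJ/mol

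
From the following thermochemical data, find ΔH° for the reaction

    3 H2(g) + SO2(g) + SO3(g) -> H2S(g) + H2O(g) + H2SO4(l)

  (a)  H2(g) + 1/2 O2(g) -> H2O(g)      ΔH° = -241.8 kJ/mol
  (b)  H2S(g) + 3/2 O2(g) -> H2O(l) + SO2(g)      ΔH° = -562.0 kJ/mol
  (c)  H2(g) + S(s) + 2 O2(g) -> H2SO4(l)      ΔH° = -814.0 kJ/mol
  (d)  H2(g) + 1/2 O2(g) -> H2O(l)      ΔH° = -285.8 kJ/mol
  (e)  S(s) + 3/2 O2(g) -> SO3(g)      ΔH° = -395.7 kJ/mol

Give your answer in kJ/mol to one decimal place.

ΔH° = -383.9 kJ/mol

(a) as written: -241.8 kJ/mol
(b) reversed: +562.0 kJ/mol
(c) as written: -814.0 kJ/mol
(d) as written: -285.8 kJ/mol
(e) reversed: +395.7 kJ/mol
Since enthalpy is a state function, ΔH° = (1)·(-241.8) + (-1)·(-562.0) + (1)·(-814.0) + (1)·(-285.8) + (-1)·(-395.7) = -383.9 kJ/mol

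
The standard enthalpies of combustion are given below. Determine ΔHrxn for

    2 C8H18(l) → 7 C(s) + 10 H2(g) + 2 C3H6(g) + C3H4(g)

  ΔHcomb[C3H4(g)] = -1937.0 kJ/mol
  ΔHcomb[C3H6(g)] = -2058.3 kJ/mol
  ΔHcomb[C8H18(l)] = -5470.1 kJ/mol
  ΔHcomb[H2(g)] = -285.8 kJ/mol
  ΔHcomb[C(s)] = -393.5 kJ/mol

ΔHrxn = 725.9 kJ/mol

With combustion enthalpies, reactants minus products:
= [2·(-5470.1)] − [7·(-393.5) + 10·(-285.8) + 2·(-2058.3) + 1·(-1937.0)]
= 725.9 kJ/mol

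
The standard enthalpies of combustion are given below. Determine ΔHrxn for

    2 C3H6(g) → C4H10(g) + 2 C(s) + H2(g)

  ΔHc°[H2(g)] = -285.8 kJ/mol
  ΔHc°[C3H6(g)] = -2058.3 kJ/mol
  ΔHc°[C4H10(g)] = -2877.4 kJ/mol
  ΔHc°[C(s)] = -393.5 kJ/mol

With combustion enthalpies, reactants minus products:
= [2·(-2058.3)] − [1·(-2877.4) + 2·(-393.5) + 1·(-285.8)]
= -166.4 kJ/mol

ΔHrxn = -166.4 kJ/mol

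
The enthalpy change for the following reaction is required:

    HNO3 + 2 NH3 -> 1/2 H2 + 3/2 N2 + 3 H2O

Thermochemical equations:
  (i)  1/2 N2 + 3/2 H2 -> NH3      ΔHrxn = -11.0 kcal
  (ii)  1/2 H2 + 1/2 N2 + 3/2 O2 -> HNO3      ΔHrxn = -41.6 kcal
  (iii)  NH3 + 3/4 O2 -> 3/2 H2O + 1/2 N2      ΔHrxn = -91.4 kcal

(i): not needed.
(ii) reversed (HNO3 must end up as a reactant): +41.6 kcal
(iii) × 2 (×2 to match 3 H2O in the target): (2)·(-91.4) = -182.8 kcal
Combining the equations, ΔHrxn = (-1)·(-41.6) + (2)·(-91.4) = -141.2 kcal

ΔHrxn = -141.2 kcal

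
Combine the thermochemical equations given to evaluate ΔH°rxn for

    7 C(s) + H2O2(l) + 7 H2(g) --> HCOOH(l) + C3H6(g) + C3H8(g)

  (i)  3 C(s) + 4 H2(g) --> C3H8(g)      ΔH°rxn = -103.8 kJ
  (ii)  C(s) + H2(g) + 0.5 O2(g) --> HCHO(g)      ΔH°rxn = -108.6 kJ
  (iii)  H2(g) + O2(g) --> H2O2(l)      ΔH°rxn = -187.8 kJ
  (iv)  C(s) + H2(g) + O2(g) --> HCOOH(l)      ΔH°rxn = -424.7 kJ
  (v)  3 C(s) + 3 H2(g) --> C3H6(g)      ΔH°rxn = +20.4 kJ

ΔH°rxn = -320.3 kJ

(i) as written (C3H8(g) already on the product side): -103.8 kJ
(ii): not needed (HCHO(g) appears nowhere else).
(iii) reversed (H2O2(l) must end up as a reactant): +187.8 kJ
(iv) as written (HCOOH(l) already on the product side): -424.7 kJ
(v) as written (C3H6(g) already on the product side): +20.4 kJ
Combining the equations, ΔH°rxn = (1)·(-103.8) + (-1)·(-187.8) + (1)·(-424.7) + (1)·(+20.4) = -320.3 kJ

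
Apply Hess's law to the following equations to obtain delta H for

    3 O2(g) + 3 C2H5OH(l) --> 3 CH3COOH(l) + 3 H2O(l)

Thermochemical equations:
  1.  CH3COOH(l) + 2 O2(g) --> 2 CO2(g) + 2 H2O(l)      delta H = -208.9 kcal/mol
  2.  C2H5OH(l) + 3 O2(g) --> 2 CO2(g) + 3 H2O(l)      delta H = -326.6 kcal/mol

eq. 1 reversed and × 3 (reverse to put CH3COOH(l) on the product side; scale by 3 for the 3 CH3COOH(l)): (-3)·(-208.9) = +626.7 kcal/mol
eq. 2 × 3 (scale by 3 for the 3 C2H5OH(l)): (3)·(-326.6) = -979.8 kcal/mol
delta H = (+626.7) + (-979.8) = -353.1 kcal/mol

delta H = -353.1 kcal/mol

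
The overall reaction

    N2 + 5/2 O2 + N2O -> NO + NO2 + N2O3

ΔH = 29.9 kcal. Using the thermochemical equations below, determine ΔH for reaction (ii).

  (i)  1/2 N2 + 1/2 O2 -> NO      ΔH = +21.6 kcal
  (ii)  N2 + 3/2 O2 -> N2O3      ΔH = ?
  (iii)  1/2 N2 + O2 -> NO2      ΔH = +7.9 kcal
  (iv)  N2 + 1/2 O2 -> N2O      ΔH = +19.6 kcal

ΔH = 20.0 kcal

(i) as written (NO already on the product side): +21.6 kcal
(ii) as written (N2O3 already on the product side): contributes x
(iii) as written (NO2 already on the product side): +7.9 kcal
(iv) reversed (N2O must end up as a reactant): -19.6 kcal
+29.9 = (+21.6) + (+7.9) + (-19.6) + x
x = (+29.9 − (+9.9)) / (1) = 20.0 kcal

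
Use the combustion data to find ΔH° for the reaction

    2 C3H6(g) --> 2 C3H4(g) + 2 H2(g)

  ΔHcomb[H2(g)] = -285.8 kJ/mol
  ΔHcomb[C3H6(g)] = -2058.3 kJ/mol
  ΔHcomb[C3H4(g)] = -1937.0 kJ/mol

With combustion enthalpies, reactants minus products:
= [2·(-2058.3)] − [2·(-1937.0) + 2·(-285.8)]
= 329.0 kJ/mol

ΔH° = 329.0 kJ/mol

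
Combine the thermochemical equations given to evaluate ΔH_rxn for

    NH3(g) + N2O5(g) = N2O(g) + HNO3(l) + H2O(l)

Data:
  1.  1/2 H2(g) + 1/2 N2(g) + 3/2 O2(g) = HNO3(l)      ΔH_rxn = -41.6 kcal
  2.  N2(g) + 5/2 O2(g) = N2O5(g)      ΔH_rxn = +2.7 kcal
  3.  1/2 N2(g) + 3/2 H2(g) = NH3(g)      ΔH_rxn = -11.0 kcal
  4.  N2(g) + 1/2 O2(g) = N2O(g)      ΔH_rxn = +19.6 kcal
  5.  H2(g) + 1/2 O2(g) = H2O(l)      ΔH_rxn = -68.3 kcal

eq. 1 as written (HNO3(l) already on the product side): -41.6 kcal
eq. 2 reversed (reverse to put N2O5(g) on the reactant side): -2.7 kcal
eq. 3 reversed (reverse to put NH3(g) on the reactant side): +11.0 kcal
eq. 4 as written (N2O(g) already on the product side): +19.6 kcal
eq. 5 as written (H2O(l) already on the product side): -68.3 kcal
Summing the manipulated equations, ΔH_rxn = (1)·(-41.6) + (-1)·(+2.7) + (-1)·(-11.0) + (1)·(+19.6) + (1)·(-68.3) = -82.0 kcal

ΔH_rxn = -82.0 kcal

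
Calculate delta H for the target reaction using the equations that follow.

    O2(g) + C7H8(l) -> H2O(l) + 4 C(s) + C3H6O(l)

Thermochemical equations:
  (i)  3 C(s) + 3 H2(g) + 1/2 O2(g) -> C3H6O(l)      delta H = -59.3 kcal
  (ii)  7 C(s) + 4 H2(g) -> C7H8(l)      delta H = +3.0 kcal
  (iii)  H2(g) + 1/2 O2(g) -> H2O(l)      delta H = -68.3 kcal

delta H = -130.6 kcal

(i) as written (C3H6O(l) already on the product side): -59.3 kcal
(ii) reversed (C7H8(l) must end up as a reactant): -3.0 kcal
(iii) as written (H2O(l) already on the product side): -68.3 kcal
Summing the manipulated equations, delta H = (1)·(-59.3) + (-1)·(+3.0) + (1)·(-68.3) = -130.6 kcal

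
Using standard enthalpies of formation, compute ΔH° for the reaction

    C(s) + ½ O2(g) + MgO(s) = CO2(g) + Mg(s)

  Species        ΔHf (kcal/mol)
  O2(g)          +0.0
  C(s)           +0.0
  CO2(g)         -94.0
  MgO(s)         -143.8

Products: 1·(-94.0) + 1·(+0.0) = -94.0
Reactants: 1·(+0.0) + 1/2·(+0.0) + 1·(-143.8) = -143.8
ΔH° = (-94.0) − (-143.8) = 49.8 kcal/mol

ΔH° = 49.8 kcal/mol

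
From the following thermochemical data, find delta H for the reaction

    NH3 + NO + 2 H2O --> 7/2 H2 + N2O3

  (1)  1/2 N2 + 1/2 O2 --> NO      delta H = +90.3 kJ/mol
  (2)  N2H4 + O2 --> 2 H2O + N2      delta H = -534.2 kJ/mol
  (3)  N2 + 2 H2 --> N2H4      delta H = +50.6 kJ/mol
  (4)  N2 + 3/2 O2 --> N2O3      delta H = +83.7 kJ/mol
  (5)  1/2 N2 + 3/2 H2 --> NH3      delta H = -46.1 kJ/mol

(1) reversed (NO must end up as a reactant): -90.3 kJ/mol
(2) reversed (H2O must end up as a reactant): +534.2 kJ/mol
(3) reversed: -50.6 kJ/mol
(4) as written (N2O3 already on the product side): +83.7 kJ/mol
(5) reversed (NH3 must end up as a reactant): +46.1 kJ/mol
Since enthalpy is a state function, delta H = (-1)·(+90.3) + (-1)·(-534.2) + (-1)·(+50.6) + (1)·(+83.7) + (-1)·(-46.1) = 523.1 kJ/mol

delta H = 523.1 kJ/mol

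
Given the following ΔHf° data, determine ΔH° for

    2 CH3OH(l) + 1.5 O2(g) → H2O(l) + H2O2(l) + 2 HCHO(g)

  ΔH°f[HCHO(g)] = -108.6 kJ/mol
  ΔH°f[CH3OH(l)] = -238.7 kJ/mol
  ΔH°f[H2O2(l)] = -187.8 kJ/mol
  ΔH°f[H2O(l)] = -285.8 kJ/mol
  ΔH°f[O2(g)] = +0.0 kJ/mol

Products: 1·(-285.8) + 1·(-187.8) + 2·(-108.6) = -690.8
Reactants: 2·(-238.7) + 3/2·(+0.0) = -477.4
ΔH° = (-690.8) − (-477.4) = -213.4 kJ/mol

ΔH° = -213.4 kJ/mol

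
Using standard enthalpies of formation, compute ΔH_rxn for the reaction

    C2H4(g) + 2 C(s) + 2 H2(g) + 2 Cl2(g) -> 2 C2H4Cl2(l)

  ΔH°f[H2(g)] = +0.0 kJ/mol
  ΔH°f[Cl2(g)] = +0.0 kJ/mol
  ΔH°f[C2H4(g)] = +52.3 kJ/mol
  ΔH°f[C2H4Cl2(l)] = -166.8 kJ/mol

ΔH_rxn = -385.9 kJ/mol

ΔH°rxn = Σ nΔHf°(products) − Σ nΔHf°(reactants).
Products: 2·(-166.8) = -333.6
Reactants: 1·(+52.3) + 2·(+0.0) + 2·(+0.0) + 2·(+0.0) = +52.3
ΔH_rxn = (-333.6) − (+52.3) = -385.9 kJ/mol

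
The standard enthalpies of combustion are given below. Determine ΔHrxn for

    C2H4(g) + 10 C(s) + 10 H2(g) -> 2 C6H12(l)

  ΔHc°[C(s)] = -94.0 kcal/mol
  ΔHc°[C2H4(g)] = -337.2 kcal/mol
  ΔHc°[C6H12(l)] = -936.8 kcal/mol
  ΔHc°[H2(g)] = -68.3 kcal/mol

ΔHrxn = -86.6 kcal/mol

Using ΔH = Σ nΔHc°(reactants) − Σ nΔHc°(products):
= [1·(-337.2) + 10·(-94.0) + 10·(-68.3)] − [2·(-936.8)]
= -86.6 kcal/mol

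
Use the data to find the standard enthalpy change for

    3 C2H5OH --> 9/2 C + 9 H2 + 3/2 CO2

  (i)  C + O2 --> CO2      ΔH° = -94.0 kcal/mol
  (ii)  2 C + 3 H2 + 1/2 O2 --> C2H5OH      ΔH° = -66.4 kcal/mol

ΔH° = 58.2 kcal/mol

(i) × 3/2 (×3/2 to match 3/2 CO2 in the target): (3/2)·(-94.0) = -141.0 kcal/mol
(ii) reversed and × 3 (C2H5OH must end up as a reactant; scale by 3 for the 3 C2H5OH): (-3)·(-66.4) = +199.2 kcal/mol
ΔH° = (3/2)·(-94.0) + (-3)·(-66.4) = 58.2 kcal/mol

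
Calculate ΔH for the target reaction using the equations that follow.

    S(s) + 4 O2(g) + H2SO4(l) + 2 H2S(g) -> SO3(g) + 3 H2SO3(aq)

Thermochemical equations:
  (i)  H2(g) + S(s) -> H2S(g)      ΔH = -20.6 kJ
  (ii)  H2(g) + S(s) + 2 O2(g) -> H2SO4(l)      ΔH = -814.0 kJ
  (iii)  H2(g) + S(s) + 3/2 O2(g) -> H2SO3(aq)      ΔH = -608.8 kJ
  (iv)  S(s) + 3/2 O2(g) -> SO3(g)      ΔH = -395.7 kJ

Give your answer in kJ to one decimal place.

(i) reversed and × 2 (reverse to put H2S(g) on the reactant side; scale by 2 for the 2 H2S(g)): (-2)·(-20.6) = +41.2 kJ
(ii) reversed (reverse to put H2SO4(l) on the reactant side): +814.0 kJ
(iii) × 3 (×3 to match 3 H2SO3(aq) in the target): (3)·(-608.8) = -1826.4 kJ
(iv) as written (SO3(g) already on the product side): -395.7 kJ
ΔH = (-2)·(-20.6) + (-1)·(-814.0) + (3)·(-608.8) + (1)·(-395.7) = -1366.9 kJ

ΔH = -1366.9 kJ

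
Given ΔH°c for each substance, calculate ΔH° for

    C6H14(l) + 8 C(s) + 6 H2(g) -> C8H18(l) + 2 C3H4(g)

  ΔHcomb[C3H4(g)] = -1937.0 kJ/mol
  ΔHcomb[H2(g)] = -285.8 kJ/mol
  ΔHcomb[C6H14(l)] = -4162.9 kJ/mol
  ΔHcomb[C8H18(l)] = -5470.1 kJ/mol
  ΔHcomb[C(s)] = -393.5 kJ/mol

ΔH° = 318.4 kJ/mol

Using ΔH = Σ nΔHc°(reactants) − Σ nΔHc°(products):
= [1·(-4162.9) + 8·(-393.5) + 6·(-285.8)] − [1·(-5470.1) + 2·(-1937.0)]
= 318.4 kJ/mol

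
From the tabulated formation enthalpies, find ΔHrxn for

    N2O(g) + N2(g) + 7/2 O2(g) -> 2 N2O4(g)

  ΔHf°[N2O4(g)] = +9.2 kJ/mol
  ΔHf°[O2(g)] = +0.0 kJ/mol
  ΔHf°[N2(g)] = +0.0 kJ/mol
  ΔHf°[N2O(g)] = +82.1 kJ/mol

Products: 2·(+9.2) = +18.4
Reactants: 1·(+82.1) + 1·(+0.0) + 7/2·(+0.0) = +82.1
ΔHrxn = (+18.4) − (+82.1) = -63.7 kJ/mol

ΔHrxn = -63.7 kJ/mol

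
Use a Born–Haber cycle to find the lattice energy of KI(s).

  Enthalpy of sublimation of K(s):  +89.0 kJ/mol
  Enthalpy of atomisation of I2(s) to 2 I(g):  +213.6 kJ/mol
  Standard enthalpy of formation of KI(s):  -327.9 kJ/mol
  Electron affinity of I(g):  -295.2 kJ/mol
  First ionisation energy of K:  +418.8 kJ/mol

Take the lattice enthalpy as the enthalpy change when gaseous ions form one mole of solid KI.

U = -647.3 kJ/mol

ΔHf° = 1·ΔHsub + 1·(ΣIE) + 1/2·D(I2) + 1·EA + U
-327.9 = 1·(+89.0) + 1·(+418.8) + 1/2·(+213.6) + 1·(-295.2) + U
U = -327.9 − (+319.4) = -647.3 kJ/mol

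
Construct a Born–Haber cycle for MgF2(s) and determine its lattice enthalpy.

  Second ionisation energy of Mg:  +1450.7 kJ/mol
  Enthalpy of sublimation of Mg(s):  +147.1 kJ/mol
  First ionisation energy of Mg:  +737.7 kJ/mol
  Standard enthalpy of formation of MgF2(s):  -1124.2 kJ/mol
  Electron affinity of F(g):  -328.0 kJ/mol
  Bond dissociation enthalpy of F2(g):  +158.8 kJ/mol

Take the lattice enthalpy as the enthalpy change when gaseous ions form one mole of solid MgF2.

ΔHf° = 1·ΔHsub + 1·(ΣIE) + 1·D(F2) + 2·EA + U
-1124.2 = 1·(+147.1) + 1·(+2188.4) + 1·(+158.8) + 2·(-328.0) + U
U = -1124.2 − (+1838.3) = -2962.5 kJ/mol

U = -2962.5 kJ/mol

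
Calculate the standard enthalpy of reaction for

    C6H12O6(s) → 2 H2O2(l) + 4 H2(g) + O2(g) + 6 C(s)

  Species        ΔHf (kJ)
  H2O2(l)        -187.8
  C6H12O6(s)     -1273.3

Products: 2·(-187.8) + 4·(+0.0) + 1·(+0.0) + 6·(+0.0) = -375.6
Reactants: 1·(-1273.3) = -1273.3
ΔH_rxn = (-375.6) − (-1273.3) = 897.7 kJ

ΔH_rxn = 897.7 kJ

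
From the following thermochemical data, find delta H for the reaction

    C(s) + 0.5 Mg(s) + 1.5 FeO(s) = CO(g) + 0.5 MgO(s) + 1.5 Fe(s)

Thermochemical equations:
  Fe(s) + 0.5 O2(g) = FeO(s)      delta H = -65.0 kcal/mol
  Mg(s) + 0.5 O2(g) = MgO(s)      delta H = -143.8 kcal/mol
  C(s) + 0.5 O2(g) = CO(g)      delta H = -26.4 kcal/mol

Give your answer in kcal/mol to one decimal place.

delta H = -0.8 kcal/mol

equation 1 reversed and × 3/2 (reverse to put FeO(s) on the reactant side; ×3/2 to match 3/2 FeO(s) in the target): (-3/2)·(-65.0) = +97.5 kcal/mol
equation 2 × 1/2 (×1/2 to match 1/2 MgO(s) in the target): (1/2)·(-143.8) = -71.9 kcal/mol
equation 3 as written (CO(g) already on the product side): -26.4 kcal/mol
delta H = (+97.5) + (-71.9) + (-26.4) = -0.8 kcal/mol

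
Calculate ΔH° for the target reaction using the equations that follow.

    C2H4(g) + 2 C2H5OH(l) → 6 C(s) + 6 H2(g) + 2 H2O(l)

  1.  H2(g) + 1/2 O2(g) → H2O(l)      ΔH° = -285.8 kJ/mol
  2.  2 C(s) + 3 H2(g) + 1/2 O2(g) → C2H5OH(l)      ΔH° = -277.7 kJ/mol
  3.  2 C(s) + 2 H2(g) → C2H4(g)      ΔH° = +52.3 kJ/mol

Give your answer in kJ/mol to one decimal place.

eq. 1 × 2: (2)·(-285.8) = -571.6 kJ/mol
eq. 2 reversed and × 2: (-2)·(-277.7) = +555.4 kJ/mol
eq. 3 reversed: -52.3 kJ/mol
ΔH° = (-571.6) + (+555.4) + (-52.3) = -68.5 kJ/mol

ΔH° = -68.5 kJ/mol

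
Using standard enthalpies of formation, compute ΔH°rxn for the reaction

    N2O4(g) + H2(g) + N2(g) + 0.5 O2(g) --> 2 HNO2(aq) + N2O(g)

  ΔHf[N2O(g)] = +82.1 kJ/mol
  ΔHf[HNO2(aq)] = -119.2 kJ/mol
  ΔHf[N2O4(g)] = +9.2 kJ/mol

ΔH°rxn = -165.5 kJ/mol

ΔH°rxn = Σ nΔHf°(products) − Σ nΔHf°(reactants).
Products: 2·(-119.2) + 1·(+82.1) = -156.3
Reactants: 1·(+9.2) + 1·(+0.0) + 1·(+0.0) + 1/2·(+0.0) = +9.2
ΔH°rxn = (-156.3) − (+9.2) = -165.5 kJ/mol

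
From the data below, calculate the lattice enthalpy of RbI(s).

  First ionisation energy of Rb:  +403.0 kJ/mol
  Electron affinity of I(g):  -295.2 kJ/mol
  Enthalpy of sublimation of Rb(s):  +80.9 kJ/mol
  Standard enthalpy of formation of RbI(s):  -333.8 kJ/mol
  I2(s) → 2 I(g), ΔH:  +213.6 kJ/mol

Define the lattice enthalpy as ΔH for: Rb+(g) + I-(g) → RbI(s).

U = -629.3 kJ/mol

ΔHf° = 1·ΔHsub + 1·(ΣIE) + 1/2·D(I2) + 1·EA + U
-333.8 = 1·(+80.9) + 1·(+403.0) + 1/2·(+213.6) + 1·(-295.2) + U
U = -333.8 − (+295.5) = -629.3 kJ/mol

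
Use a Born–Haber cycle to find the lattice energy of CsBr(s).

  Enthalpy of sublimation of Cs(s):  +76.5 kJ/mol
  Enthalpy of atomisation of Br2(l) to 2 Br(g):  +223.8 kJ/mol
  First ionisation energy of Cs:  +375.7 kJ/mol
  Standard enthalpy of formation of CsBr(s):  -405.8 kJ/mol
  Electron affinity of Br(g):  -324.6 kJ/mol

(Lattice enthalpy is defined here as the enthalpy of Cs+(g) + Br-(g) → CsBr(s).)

ΔHf° = 1·ΔHsub + 1·(ΣIE) + 1/2·D(Br2) + 1·EA + U
-405.8 = 1·(+76.5) + 1·(+375.7) + 1/2·(+223.8) + 1·(-324.6) + U
U = -405.8 − (+239.5) = -645.3 kJ/mol

U = -645.3 kJ/mol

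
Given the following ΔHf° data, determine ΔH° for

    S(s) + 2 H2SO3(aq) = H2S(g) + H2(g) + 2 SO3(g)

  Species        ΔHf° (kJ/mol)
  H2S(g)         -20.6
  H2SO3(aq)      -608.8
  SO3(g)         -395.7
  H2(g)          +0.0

Products: 1·(-20.6) + 1·(+0.0) + 2·(-395.7) = -812.0
Reactants: 1·(+0.0) + 2·(-608.8) = -1217.6
ΔH° = (-812.0) − (-1217.6) = 405.6 kJ/mol

ΔH° = 405.6 kJ/mol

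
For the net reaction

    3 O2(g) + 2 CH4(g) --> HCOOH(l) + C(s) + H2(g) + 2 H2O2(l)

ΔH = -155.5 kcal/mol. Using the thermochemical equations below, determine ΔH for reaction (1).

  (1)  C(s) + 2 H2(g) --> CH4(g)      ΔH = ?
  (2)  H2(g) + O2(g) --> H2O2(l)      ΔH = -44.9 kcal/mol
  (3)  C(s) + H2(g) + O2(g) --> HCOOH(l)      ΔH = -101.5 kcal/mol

ΔH = -17.9 kcal/mol

(1) reversed and × 2 (CH4(g) must end up as a reactant; scale by 2 for the 2 CH4(g)): contributes −2·x
(2) × 2 (scale by 2 for the 2 H2O2(l)): (2)·(-44.9) = -89.8 kcal/mol
(3) as written (HCOOH(l) already on the product side): -101.5 kcal/mol
-155.5 = (-89.8) + (-101.5) − 2·x
x = (-155.5 − (-191.3)) / (-2) = -17.9 kcal/mol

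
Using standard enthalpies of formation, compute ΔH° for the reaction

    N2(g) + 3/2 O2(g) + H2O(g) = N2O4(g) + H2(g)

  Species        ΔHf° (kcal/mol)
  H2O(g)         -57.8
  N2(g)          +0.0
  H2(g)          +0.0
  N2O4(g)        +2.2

ΔH° = 60.0 kcal/mol

Products: 1·(+2.2) + 1·(+0.0) = +2.2
Reactants: 1·(+0.0) + 3/2·(+0.0) + 1·(-57.8) = -57.8
ΔH° = (+2.2) − (-57.8) = 60.0 kcal/mol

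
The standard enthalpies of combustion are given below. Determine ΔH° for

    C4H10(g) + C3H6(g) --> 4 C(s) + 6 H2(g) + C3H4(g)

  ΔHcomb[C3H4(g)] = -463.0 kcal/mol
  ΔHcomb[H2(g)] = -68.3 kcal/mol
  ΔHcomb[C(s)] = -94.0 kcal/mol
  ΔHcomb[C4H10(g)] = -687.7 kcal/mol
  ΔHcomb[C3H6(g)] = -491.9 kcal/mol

ΔH° = 69.2 kcal/mol

Using ΔH = Σ nΔHc°(reactants) − Σ nΔHc°(products):
= [1·(-687.7) + 1·(-491.9)] − [4·(-94.0) + 6·(-68.3) + 1·(-463.0)]
= 69.2 kcal/mol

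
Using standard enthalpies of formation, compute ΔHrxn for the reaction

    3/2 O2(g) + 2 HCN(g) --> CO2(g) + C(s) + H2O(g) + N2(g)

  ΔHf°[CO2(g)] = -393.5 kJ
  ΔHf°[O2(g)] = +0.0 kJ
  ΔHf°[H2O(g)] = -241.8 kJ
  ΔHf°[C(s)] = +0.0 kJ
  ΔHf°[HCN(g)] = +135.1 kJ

ΔHrxn = -905.5 kJ

Products: 1·(-393.5) + 1·(+0.0) + 1·(-241.8) + 1·(+0.0) = -635.3
Reactants: 3/2·(+0.0) + 2·(+135.1) = +270.2
ΔHrxn = (-635.3) − (+270.2) = -905.5 kJ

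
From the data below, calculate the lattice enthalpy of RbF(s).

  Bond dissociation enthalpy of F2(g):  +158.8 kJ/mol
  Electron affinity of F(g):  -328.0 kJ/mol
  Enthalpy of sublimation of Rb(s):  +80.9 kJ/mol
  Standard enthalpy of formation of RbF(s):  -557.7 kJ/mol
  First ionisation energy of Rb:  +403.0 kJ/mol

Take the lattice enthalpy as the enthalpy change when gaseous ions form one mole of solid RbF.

U = -793.0 kJ/mol

ΔHf° = 1·ΔHsub + 1·(ΣIE) + 1/2·D(F2) + 1·EA + U
-557.7 = 1·(+80.9) + 1·(+403.0) + 1/2·(+158.8) + 1·(-328.0) + U
U = -557.7 − (+235.3) = -793.0 kJ/mol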